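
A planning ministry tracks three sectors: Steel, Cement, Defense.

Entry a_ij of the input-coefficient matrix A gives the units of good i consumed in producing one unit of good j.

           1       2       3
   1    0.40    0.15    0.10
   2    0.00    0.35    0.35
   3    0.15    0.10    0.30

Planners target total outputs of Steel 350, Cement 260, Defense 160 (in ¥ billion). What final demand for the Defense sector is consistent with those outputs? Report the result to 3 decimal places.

I − A =
  [   0.60    -0.15    -0.10]
  [   0.00     0.65    -0.35]
  [  -0.15    -0.10     0.70]
d = (I − A) x:
  d_1 = (+0.60)·350 + (-0.15)·260 + (-0.10)·160 = 155.000
  d_2 = (+0.00)·350 + (+0.65)·260 + (-0.35)·160 = 113.000
  d_3 = (-0.15)·350 + (-0.10)·260 + (+0.70)·160 = 33.500

d_3 = 33.500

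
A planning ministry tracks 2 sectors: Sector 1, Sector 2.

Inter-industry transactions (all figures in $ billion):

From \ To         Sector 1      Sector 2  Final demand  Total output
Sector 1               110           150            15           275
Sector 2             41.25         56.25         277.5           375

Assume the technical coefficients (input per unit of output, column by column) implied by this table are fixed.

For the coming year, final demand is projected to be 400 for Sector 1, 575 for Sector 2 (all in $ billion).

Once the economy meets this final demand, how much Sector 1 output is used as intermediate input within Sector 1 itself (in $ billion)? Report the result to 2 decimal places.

Technical coefficients a_ij = z_ij / X_j:
  a_11 = 110/275 = 0.40, a_21 = 41.25/275 = 0.15
  a_12 = 150/375 = 0.40, a_22 = 56.25/375 = 0.15
I − A =
  [   0.60    -0.40]
  [  -0.15     0.85]
det(I−A) = (0.60)(0.85) − (-0.40)(-0.15) = 0.4500
adj(I−A) = [[0.85, 0.40], [0.15, 0.60]]
(I − A)⁻¹ = adj(I−A) / det(I−A) ≈
  [   1.8889     0.8889]
  [   0.3333     1.3333]
First solve x = (I − A)⁻¹ d = adj(I−A)·d / det(I−A); in particular x_1 = (0.85·400 + 0.40·575) / 0.4500 = 570.00 / 0.4500 ≈ 1266.6667.
Intermediate flow from 1 to 1: z_11 = a_11 · x_1 = 0.40 × 570.00 / 0.4500 = 228.00 / 0.4500 ≈ 506.67.

z_11 = 506.67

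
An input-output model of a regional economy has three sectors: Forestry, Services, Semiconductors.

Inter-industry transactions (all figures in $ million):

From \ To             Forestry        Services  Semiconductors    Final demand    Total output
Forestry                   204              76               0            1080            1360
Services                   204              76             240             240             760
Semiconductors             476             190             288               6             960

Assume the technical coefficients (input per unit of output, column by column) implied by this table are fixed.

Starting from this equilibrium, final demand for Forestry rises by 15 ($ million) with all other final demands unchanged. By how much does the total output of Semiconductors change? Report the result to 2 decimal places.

Δx_3 = 11.42

Technical coefficients a_ij = z_ij / X_j:
  a_11 = 204/1360 = 0.15, a_21 = 204/1360 = 0.15, a_31 = 476/1360 = 0.35
  a_12 = 76/760 = 0.10, a_22 = 76/760 = 0.10, a_32 = 190/760 = 0.25
  a_13 = 0/960 = 0.00, a_23 = 240/960 = 0.25, a_33 = 288/960 = 0.30
I − A =
  [   0.85    -0.10     0.00]
  [  -0.15     0.90    -0.25]
  [  -0.35    -0.25     0.70]
Cofactors of I−A, C_ij = (−1)^(i+j)·(minor ij) (rows/columns in the sector order above):
  C_11 = (0.90)(0.70) − (-0.25)(-0.25) = 0.5675
  C_12 = −[(-0.15)(0.70) − (-0.25)(-0.35)] = 0.1925
  C_13 = (-0.15)(-0.25) − (0.90)(-0.35) = 0.3525
  C_21 = −[(-0.10)(0.70) − (0.00)(-0.25)] = 0.0700
  C_22 = (0.85)(0.70) − (0.00)(-0.35) = 0.5950
  C_23 = −[(0.85)(-0.25) − (-0.10)(-0.35)] = 0.2475
  C_31 = (-0.10)(-0.25) − (0.00)(0.90) = 0.0250
  C_32 = −[(0.85)(-0.25) − (0.00)(-0.15)] = 0.2125
  C_33 = (0.85)(0.90) − (-0.10)(-0.15) = 0.7500
det(I−A) = Σ_j (I−A)_1j·C_1j = (0.85)(0.5675) + (-0.10)(0.1925) + (0.00)(0.3525) = 0.463125
adj(I−A) = Cᵀ =
  [ 0.5675   0.0700   0.0250]
  [ 0.1925   0.5950   0.2125]
  [ 0.3525   0.2475   0.7500]
(I − A)⁻¹ = adj(I−A) / det(I−A) ≈
  [   1.2254     0.1511     0.0540]
  [   0.4157     1.2848     0.4588]
  [   0.7611     0.5344     1.6194]
Δx = (I − A)⁻¹ Δd with Δd having +15 in the Forestry component and 0 elsewhere.
So Δx_3 = L_31 · (+15), where L_31 = adj(I−A)_31 / det(I−A) = 0.3525 / 0.463125.
Δx_3 = 0.3525 × (+15) / 0.463125 = 5.2875 / 0.463125 ≈ 11.42.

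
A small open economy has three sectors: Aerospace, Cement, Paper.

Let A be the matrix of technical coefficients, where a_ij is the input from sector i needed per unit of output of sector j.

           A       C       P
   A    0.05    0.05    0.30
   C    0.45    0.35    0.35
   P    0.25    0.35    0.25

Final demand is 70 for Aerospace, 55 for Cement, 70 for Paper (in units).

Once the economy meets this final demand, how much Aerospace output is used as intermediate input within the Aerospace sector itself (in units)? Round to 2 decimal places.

z_AA = 10.51

I − A =
  [   0.95    -0.05    -0.30]
  [  -0.45     0.65    -0.35]
  [  -0.25    -0.35     0.75]
Cofactors of I−A, C_ij = (−1)^(i+j)·(minor ij) (rows/columns in the sector order above):
  C_11 = (0.65)(0.75) − (-0.35)(-0.35) = 0.3650
  C_12 = −[(-0.45)(0.75) − (-0.35)(-0.25)] = 0.4250
  C_13 = (-0.45)(-0.35) − (0.65)(-0.25) = 0.3200
  C_21 = −[(-0.05)(0.75) − (-0.30)(-0.35)] = 0.1425
  C_22 = (0.95)(0.75) − (-0.30)(-0.25) = 0.6375
  C_23 = −[(0.95)(-0.35) − (-0.05)(-0.25)] = 0.3450
  C_31 = (-0.05)(-0.35) − (-0.30)(0.65) = 0.2125
  C_32 = −[(0.95)(-0.35) − (-0.30)(-0.45)] = 0.4675
  C_33 = (0.95)(0.65) − (-0.05)(-0.45) = 0.5950
det(I−A) = Σ_j (I−A)_1j·C_1j = (0.95)(0.3650) + (-0.05)(0.4250) + (-0.30)(0.3200) = 0.2295
adj(I−A) = Cᵀ =
  [ 0.3650   0.1425   0.2125]
  [ 0.4250   0.6375   0.4675]
  [ 0.3200   0.3450   0.5950]
(I − A)⁻¹ = adj(I−A) / det(I−A) ≈
  [   1.5904     0.6209     0.9259]
  [   1.8519     2.7778     2.0370]
  [   1.3943     1.5033     2.5926]
First solve x = (I − A)⁻¹ d = adj(I−A)·d / det(I−A); in particular x_A = (0.3650·70 + 0.1425·55 + 0.2125·70) / 0.2295 = 48.2625 / 0.2295 ≈ 210.2941.
Intermediate flow from A to A: z_AA = a_AA · x_A = 0.05 × 48.2625 / 0.2295 = 2.413125 / 0.2295 ≈ 10.51.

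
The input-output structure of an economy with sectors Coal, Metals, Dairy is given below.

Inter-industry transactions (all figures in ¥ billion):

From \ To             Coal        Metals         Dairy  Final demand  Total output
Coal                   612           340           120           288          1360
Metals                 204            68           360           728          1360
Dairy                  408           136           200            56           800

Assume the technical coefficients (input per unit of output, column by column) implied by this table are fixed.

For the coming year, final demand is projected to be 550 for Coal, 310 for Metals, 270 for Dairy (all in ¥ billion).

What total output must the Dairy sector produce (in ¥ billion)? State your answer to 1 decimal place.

x_D = 1292.0

Technical coefficients a_ij = z_ij / X_j:
  a_CC = 612/1360 = 0.45, a_MC = 204/1360 = 0.15, a_DC = 408/1360 = 0.30
  a_CM = 340/1360 = 0.25, a_MM = 68/1360 = 0.05, a_DM = 136/1360 = 0.10
  a_CD = 120/800 = 0.15, a_MD = 360/800 = 0.45, a_DD = 200/800 = 0.25
I − A =
  [   0.55    -0.25    -0.15]
  [  -0.15     0.95    -0.45]
  [  -0.30    -0.10     0.75]
Cofactors of I−A, C_ij = (−1)^(i+j)·(minor ij) (rows/columns in the sector order above):
  C_11 = (0.95)(0.75) − (-0.45)(-0.10) = 0.6675
  C_12 = −[(-0.15)(0.75) − (-0.45)(-0.30)] = 0.2475
  C_13 = (-0.15)(-0.10) − (0.95)(-0.30) = 0.3000
  C_21 = −[(-0.25)(0.75) − (-0.15)(-0.10)] = 0.2025
  C_22 = (0.55)(0.75) − (-0.15)(-0.30) = 0.3675
  C_23 = −[(0.55)(-0.10) − (-0.25)(-0.30)] = 0.1300
  C_31 = (-0.25)(-0.45) − (-0.15)(0.95) = 0.2550
  C_32 = −[(0.55)(-0.45) − (-0.15)(-0.15)] = 0.2700
  C_33 = (0.55)(0.95) − (-0.25)(-0.15) = 0.4850
det(I−A) = Σ_j (I−A)_1j·C_1j = (0.55)(0.6675) + (-0.25)(0.2475) + (-0.15)(0.3000) = 0.26025
adj(I−A) = Cᵀ =
  [ 0.6675   0.2025   0.2550]
  [ 0.2475   0.3675   0.2700]
  [ 0.3000   0.1300   0.4850]
(I − A)⁻¹ = adj(I−A) / det(I−A) ≈
  [   2.5648     0.7781     0.9798]
  [   0.9510     1.4121     1.0375]
  [   1.1527     0.4995     1.8636]
x = (I − A)⁻¹ d = adj(I−A)·d / det(I−A), with det(I−A) = 0.26025:
  x_C = (0.6675·550 + 0.2025·310 + 0.2550·270) / 0.26025 = 498.75 / 0.26025 ≈ 1916.4
  x_M = (0.2475·550 + 0.3675·310 + 0.2700·270) / 0.26025 = 322.95 / 0.26025 ≈ 1240.9
  x_D = (0.3000·550 + 0.1300·310 + 0.4850·270) / 0.26025 = 336.25 / 0.26025 ≈ 1292.0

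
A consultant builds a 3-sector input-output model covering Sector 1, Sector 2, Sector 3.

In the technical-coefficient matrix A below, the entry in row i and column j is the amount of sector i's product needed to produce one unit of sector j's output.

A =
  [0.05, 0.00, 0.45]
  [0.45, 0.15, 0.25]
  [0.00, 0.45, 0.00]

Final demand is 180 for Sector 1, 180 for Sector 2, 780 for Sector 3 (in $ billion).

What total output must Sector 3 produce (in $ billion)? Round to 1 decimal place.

x_3 = 1219.4

I − A =
  [   0.95     0.00    -0.45]
  [  -0.45     0.85    -0.25]
  [   0.00    -0.45     1.00]
Cofactors of I−A, C_ij = (−1)^(i+j)·(minor ij) (rows/columns in the sector order above):
  C_11 = (0.85)(1.00) − (-0.25)(-0.45) = 0.7375
  C_12 = −[(-0.45)(1.00) − (-0.25)(0.00)] = 0.4500
  C_13 = (-0.45)(-0.45) − (0.85)(0.00) = 0.2025
  C_21 = −[(0.00)(1.00) − (-0.45)(-0.45)] = 0.2025
  C_22 = (0.95)(1.00) − (-0.45)(0.00) = 0.9500
  C_23 = −[(0.95)(-0.45) − (0.00)(0.00)] = 0.4275
  C_31 = (0.00)(-0.25) − (-0.45)(0.85) = 0.3825
  C_32 = −[(0.95)(-0.25) − (-0.45)(-0.45)] = 0.4400
  C_33 = (0.95)(0.85) − (0.00)(-0.45) = 0.8075
det(I−A) = Σ_j (I−A)_1j·C_1j = (0.95)(0.7375) + (0.00)(0.4500) + (-0.45)(0.2025) = 0.6095
adj(I−A) = Cᵀ =
  [ 0.7375   0.2025   0.3825]
  [ 0.4500   0.9500   0.4400]
  [ 0.2025   0.4275   0.8075]
(I − A)⁻¹ = adj(I−A) / det(I−A) ≈
  [   1.2100     0.3322     0.6276]
  [   0.7383     1.5587     0.7219]
  [   0.3322     0.7014     1.3249]
x = (I − A)⁻¹ d = adj(I−A)·d / det(I−A), with det(I−A) = 0.6095:
  x_1 = (0.7375·180 + 0.2025·180 + 0.3825·780) / 0.6095 = 467.55 / 0.6095 ≈ 767.1
  x_2 = (0.4500·180 + 0.9500·180 + 0.4400·780) / 0.6095 = 595.20 / 0.6095 ≈ 976.5
  x_3 = (0.2025·180 + 0.4275·180 + 0.8075·780) / 0.6095 = 743.25 / 0.6095 ≈ 1219.4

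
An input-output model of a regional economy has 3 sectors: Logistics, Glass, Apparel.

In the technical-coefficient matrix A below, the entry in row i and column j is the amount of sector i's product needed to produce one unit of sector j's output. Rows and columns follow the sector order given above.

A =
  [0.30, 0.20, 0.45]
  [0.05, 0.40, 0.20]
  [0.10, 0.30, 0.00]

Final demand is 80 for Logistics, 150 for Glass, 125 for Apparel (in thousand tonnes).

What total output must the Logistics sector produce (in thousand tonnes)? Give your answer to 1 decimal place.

x_L = 400.3

I − A =
  [   0.70    -0.20    -0.45]
  [  -0.05     0.60    -0.20]
  [  -0.10    -0.30     1.00]
Cofactors of I−A, C_ij = (−1)^(i+j)·(minor ij) (rows/columns in the sector order above):
  C_11 = (0.60)(1.00) − (-0.20)(-0.30) = 0.5400
  C_12 = −[(-0.05)(1.00) − (-0.20)(-0.10)] = 0.0700
  C_13 = (-0.05)(-0.30) − (0.60)(-0.10) = 0.0750
  C_21 = −[(-0.20)(1.00) − (-0.45)(-0.30)] = 0.3350
  C_22 = (0.70)(1.00) − (-0.45)(-0.10) = 0.6550
  C_23 = −[(0.70)(-0.30) − (-0.20)(-0.10)] = 0.2300
  C_31 = (-0.20)(-0.20) − (-0.45)(0.60) = 0.3100
  C_32 = −[(0.70)(-0.20) − (-0.45)(-0.05)] = 0.1625
  C_33 = (0.70)(0.60) − (-0.20)(-0.05) = 0.4100
det(I−A) = Σ_j (I−A)_1j·C_1j = (0.70)(0.5400) + (-0.20)(0.0700) + (-0.45)(0.0750) = 0.33025
adj(I−A) = Cᵀ =
  [ 0.5400   0.3350   0.3100]
  [ 0.0700   0.6550   0.1625]
  [ 0.0750   0.2300   0.4100]
(I − A)⁻¹ = adj(I−A) / det(I−A) ≈
  [   1.6351     1.0144     0.9387]
  [   0.2120     1.9833     0.4921]
  [   0.2271     0.6964     1.2415]
x = (I − A)⁻¹ d = adj(I−A)·d / det(I−A), with det(I−A) = 0.33025:
  x_L = (0.5400·80 + 0.3350·150 + 0.3100·125) / 0.33025 = 132.20 / 0.33025 ≈ 400.3
  x_G = (0.0700·80 + 0.6550·150 + 0.1625·125) / 0.33025 = 124.1625 / 0.33025 ≈ 376.0
  x_A = (0.0750·80 + 0.2300·150 + 0.4100·125) / 0.33025 = 91.75 / 0.33025 ≈ 277.8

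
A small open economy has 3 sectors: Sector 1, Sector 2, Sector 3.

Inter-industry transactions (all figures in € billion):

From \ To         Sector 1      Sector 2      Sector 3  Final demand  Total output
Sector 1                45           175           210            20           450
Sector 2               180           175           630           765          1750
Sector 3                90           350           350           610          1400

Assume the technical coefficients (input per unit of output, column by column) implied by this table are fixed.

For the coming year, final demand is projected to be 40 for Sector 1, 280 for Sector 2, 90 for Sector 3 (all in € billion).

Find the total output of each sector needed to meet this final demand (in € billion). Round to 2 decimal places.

Technical coefficients a_ij = z_ij / X_j:
  a_11 = 45/450 = 0.10, a_21 = 180/450 = 0.40, a_31 = 90/450 = 0.20
  a_12 = 175/1750 = 0.10, a_22 = 175/1750 = 0.10, a_32 = 350/1750 = 0.20
  a_13 = 210/1400 = 0.15, a_23 = 630/1400 = 0.45, a_33 = 350/1400 = 0.25
I − A =
  [   0.90    -0.10    -0.15]
  [  -0.40     0.90    -0.45]
  [  -0.20    -0.20     0.75]
Cofactors of I−A, C_ij = (−1)^(i+j)·(minor ij) (rows/columns in the sector order above):
  C_11 = (0.90)(0.75) − (-0.45)(-0.20) = 0.5850
  C_12 = −[(-0.40)(0.75) − (-0.45)(-0.20)] = 0.3900
  C_13 = (-0.40)(-0.20) − (0.90)(-0.20) = 0.2600
  C_21 = −[(-0.10)(0.75) − (-0.15)(-0.20)] = 0.1050
  C_22 = (0.90)(0.75) − (-0.15)(-0.20) = 0.6450
  C_23 = −[(0.90)(-0.20) − (-0.10)(-0.20)] = 0.2000
  C_31 = (-0.10)(-0.45) − (-0.15)(0.90) = 0.1800
  C_32 = −[(0.90)(-0.45) − (-0.15)(-0.40)] = 0.4650
  C_33 = (0.90)(0.90) − (-0.10)(-0.40) = 0.7700
det(I−A) = Σ_j (I−A)_1j·C_1j = (0.90)(0.5850) + (-0.10)(0.3900) + (-0.15)(0.2600) = 0.4485
adj(I−A) = Cᵀ =
  [ 0.5850   0.1050   0.1800]
  [ 0.3900   0.6450   0.4650]
  [ 0.2600   0.2000   0.7700]
(I − A)⁻¹ = adj(I−A) / det(I−A) ≈
  [   1.3043     0.2341     0.4013]
  [   0.8696     1.4381     1.0368]
  [   0.5797     0.4459     1.7168]
x = (I − A)⁻¹ d = adj(I−A)·d / det(I−A), with det(I−A) = 0.4485:
  x_1 = (0.5850·40 + 0.1050·280 + 0.1800·90) / 0.4485 = 69.00 / 0.4485 ≈ 153.85
  x_2 = (0.3900·40 + 0.6450·280 + 0.4650·90) / 0.4485 = 238.05 / 0.4485 ≈ 530.77
  x_3 = (0.2600·40 + 0.2000·280 + 0.7700·90) / 0.4485 = 135.70 / 0.4485 ≈ 302.56

x_1 = 153.85, x_2 = 530.77, x_3 = 302.56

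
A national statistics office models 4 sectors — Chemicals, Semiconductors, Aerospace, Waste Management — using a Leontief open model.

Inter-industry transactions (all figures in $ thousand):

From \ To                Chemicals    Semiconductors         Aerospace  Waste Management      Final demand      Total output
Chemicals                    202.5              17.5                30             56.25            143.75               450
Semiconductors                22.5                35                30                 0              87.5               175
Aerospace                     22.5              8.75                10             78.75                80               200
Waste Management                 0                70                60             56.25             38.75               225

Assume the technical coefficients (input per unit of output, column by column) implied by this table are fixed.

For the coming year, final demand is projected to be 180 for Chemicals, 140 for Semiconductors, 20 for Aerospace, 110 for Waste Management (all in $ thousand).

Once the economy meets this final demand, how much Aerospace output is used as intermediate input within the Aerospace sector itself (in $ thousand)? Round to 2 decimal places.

Technical coefficients a_ij = z_ij / X_j:
  a_CC = 202.5/450 = 0.45, a_SC = 22.5/450 = 0.05, a_AC = 22.5/450 = 0.05, a_WC = 0/450 = 0.00
  a_CS = 17.5/175 = 0.10, a_SS = 35/175 = 0.20, a_AS = 8.75/175 = 0.05, a_WS = 70/175 = 0.40
  a_CA = 30/200 = 0.15, a_SA = 30/200 = 0.15, a_AA = 10/200 = 0.05, a_WA = 60/200 = 0.30
  a_CW = 56.25/225 = 0.25, a_SW = 0/225 = 0.00, a_AW = 78.75/225 = 0.35, a_WW = 56.25/225 = 0.25
I − A =
  [   0.55    -0.10    -0.15    -0.25]
  [  -0.05     0.80    -0.15     0.00]
  [  -0.05    -0.05     0.95    -0.35]
  [   0.00    -0.40    -0.30     0.75]
Compute the cofactors C_ij = (−1)^(i+j)·(3×3 minor ij) of I−A; the adjugate is their transpose:
adj(I−A) = Cᵀ =
  [ 0.459375   0.186125   0.176250   0.235375]
  [ 0.036000   0.324750   0.071250   0.045250]
  [ 0.038875   0.106375   0.321250   0.162875]
  [ 0.034750   0.215750   0.166500   0.402000]
det(I−A) = Σ_j (I−A)_1j·C_1j = (0.55)(0.459375) + (-0.10)(0.036000) + (-0.15)(0.038875) + (-0.25)(0.034750) = 0.2345375
(I − A)⁻¹ = adj(I−A) / det(I−A) ≈
  [   1.9586     0.7936     0.7515     1.0036]
  [   0.1535     1.3846     0.3038     0.1929]
  [   0.1658     0.4536     1.3697     0.6945]
  [   0.1482     0.9199     0.7099     1.7140]
First solve x = (I − A)⁻¹ d = adj(I−A)·d / det(I−A); in particular x_A = (0.038875·180 + 0.106375·140 + 0.321250·20 + 0.162875·110) / 0.2345375 = 46.23125 / 0.2345375 ≈ 197.1167.
Intermediate flow from A to A: z_AA = a_AA · x_A = 0.05 × 46.23125 / 0.2345375 = 2.3115625 / 0.2345375 ≈ 9.86.

z_AA = 9.86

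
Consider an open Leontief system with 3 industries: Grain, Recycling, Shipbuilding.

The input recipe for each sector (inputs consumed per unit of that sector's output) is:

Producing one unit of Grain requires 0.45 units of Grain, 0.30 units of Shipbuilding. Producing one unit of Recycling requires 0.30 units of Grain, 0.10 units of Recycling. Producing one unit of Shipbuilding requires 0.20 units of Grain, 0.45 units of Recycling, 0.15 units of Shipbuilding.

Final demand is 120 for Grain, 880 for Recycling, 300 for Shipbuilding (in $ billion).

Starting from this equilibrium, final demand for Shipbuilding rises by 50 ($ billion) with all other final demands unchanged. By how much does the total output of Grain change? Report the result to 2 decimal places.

I − A =
  [   0.55    -0.30    -0.20]
  [   0.00     0.90    -0.45]
  [  -0.30     0.00     0.85]
Cofactors of I−A, C_ij = (−1)^(i+j)·(minor ij) (rows/columns in the sector order above):
  C_11 = (0.90)(0.85) − (-0.45)(0.00) = 0.7650
  C_12 = −[(0.00)(0.85) − (-0.45)(-0.30)] = 0.1350
  C_13 = (0.00)(0.00) − (0.90)(-0.30) = 0.2700
  C_21 = −[(-0.30)(0.85) − (-0.20)(0.00)] = 0.2550
  C_22 = (0.55)(0.85) − (-0.20)(-0.30) = 0.4075
  C_23 = −[(0.55)(0.00) − (-0.30)(-0.30)] = 0.0900
  C_31 = (-0.30)(-0.45) − (-0.20)(0.90) = 0.3150
  C_32 = −[(0.55)(-0.45) − (-0.20)(0.00)] = 0.2475
  C_33 = (0.55)(0.90) − (-0.30)(0.00) = 0.4950
det(I−A) = Σ_j (I−A)_1j·C_1j = (0.55)(0.7650) + (-0.30)(0.1350) + (-0.20)(0.2700) = 0.32625
adj(I−A) = Cᵀ =
  [ 0.7650   0.2550   0.3150]
  [ 0.1350   0.4075   0.2475]
  [ 0.2700   0.0900   0.4950]
(I − A)⁻¹ = adj(I−A) / det(I−A) ≈
  [   2.3448     0.7816     0.9655]
  [   0.4138     1.2490     0.7586]
  [   0.8276     0.2759     1.5172]
Δx = (I − A)⁻¹ Δd with Δd having +50 in the Shipbuilding component and 0 elsewhere.
So Δx_1 = L_13 · (+50), where L_13 = adj(I−A)_13 / det(I−A) = 0.3150 / 0.32625.
Δx_1 = 0.3150 × (+50) / 0.32625 = 15.75 / 0.32625 ≈ 48.28.

Δx_1 = 48.28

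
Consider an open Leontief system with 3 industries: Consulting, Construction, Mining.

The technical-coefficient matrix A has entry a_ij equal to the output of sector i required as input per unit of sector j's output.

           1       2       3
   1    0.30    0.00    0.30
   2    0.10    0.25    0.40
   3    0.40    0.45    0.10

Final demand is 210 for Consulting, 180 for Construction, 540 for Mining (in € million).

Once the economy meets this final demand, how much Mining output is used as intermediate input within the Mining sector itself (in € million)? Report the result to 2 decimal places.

z_33 = 169.81

I − A =
  [   0.70     0.00    -0.30]
  [  -0.10     0.75    -0.40]
  [  -0.40    -0.45     0.90]
Cofactors of I−A, C_ij = (−1)^(i+j)·(minor ij) (rows/columns in the sector order above):
  C_11 = (0.75)(0.90) − (-0.40)(-0.45) = 0.4950
  C_12 = −[(-0.10)(0.90) − (-0.40)(-0.40)] = 0.2500
  C_13 = (-0.10)(-0.45) − (0.75)(-0.40) = 0.3450
  C_21 = −[(0.00)(0.90) − (-0.30)(-0.45)] = 0.1350
  C_22 = (0.70)(0.90) − (-0.30)(-0.40) = 0.5100
  C_23 = −[(0.70)(-0.45) − (0.00)(-0.40)] = 0.3150
  C_31 = (0.00)(-0.40) − (-0.30)(0.75) = 0.2250
  C_32 = −[(0.70)(-0.40) − (-0.30)(-0.10)] = 0.3100
  C_33 = (0.70)(0.75) − (0.00)(-0.10) = 0.5250
det(I−A) = Σ_j (I−A)_1j·C_1j = (0.70)(0.4950) + (0.00)(0.2500) + (-0.30)(0.3450) = 0.2430
adj(I−A) = Cᵀ =
  [ 0.4950   0.1350   0.2250]
  [ 0.2500   0.5100   0.3100]
  [ 0.3450   0.3150   0.5250]
(I − A)⁻¹ = adj(I−A) / det(I−A) ≈
  [   2.0370     0.5556     0.9259]
  [   1.0288     2.0988     1.2757]
  [   1.4198     1.2963     2.1605]
First solve x = (I − A)⁻¹ d = adj(I−A)·d / det(I−A); in particular x_3 = (0.3450·210 + 0.3150·180 + 0.5250·540) / 0.2430 = 412.65 / 0.2430 ≈ 1698.1481.
Intermediate flow from 3 to 3: z_33 = a_33 · x_3 = 0.10 × 412.65 / 0.2430 = 41.265 / 0.2430 ≈ 169.81.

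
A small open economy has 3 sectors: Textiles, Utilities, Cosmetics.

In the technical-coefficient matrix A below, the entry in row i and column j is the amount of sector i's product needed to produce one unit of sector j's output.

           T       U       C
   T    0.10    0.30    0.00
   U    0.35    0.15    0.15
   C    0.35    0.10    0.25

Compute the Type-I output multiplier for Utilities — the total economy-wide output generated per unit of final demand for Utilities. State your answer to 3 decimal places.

I − A =
  [   0.90    -0.30     0.00]
  [  -0.35     0.85    -0.15]
  [  -0.35    -0.10     0.75]
Cofactors of I−A, C_ij = (−1)^(i+j)·(minor ij) (rows/columns in the sector order above):
  C_11 = (0.85)(0.75) − (-0.15)(-0.10) = 0.6225
  C_12 = −[(-0.35)(0.75) − (-0.15)(-0.35)] = 0.3150
  C_13 = (-0.35)(-0.10) − (0.85)(-0.35) = 0.3325
  C_21 = −[(-0.30)(0.75) − (0.00)(-0.10)] = 0.2250
  C_22 = (0.90)(0.75) − (0.00)(-0.35) = 0.6750
  C_23 = −[(0.90)(-0.10) − (-0.30)(-0.35)] = 0.1950
  C_31 = (-0.30)(-0.15) − (0.00)(0.85) = 0.0450
  C_32 = −[(0.90)(-0.15) − (0.00)(-0.35)] = 0.1350
  C_33 = (0.90)(0.85) − (-0.30)(-0.35) = 0.6600
det(I−A) = Σ_j (I−A)_1j·C_1j = (0.90)(0.6225) + (-0.30)(0.3150) + (0.00)(0.3325) = 0.46575
adj(I−A) = Cᵀ =
  [ 0.6225   0.2250   0.0450]
  [ 0.3150   0.6750   0.1350]
  [ 0.3325   0.1950   0.6600]
(I − A)⁻¹ = adj(I−A) / det(I−A) ≈
  [   1.3366     0.4831     0.0966]
  [   0.6763     1.4493     0.2899]
  [   0.7139     0.4187     1.4171]
The output multiplier for sector j is the column-j sum of the Leontief inverse (I − A)⁻¹ = adj(I−A) / det(I−A).
Column U of adj(I−A): (0.2250, 0.6750, 0.1950); det(I−A) = 0.46575.
m_U = (0.2250 + 0.6750 + 0.1950) / 0.46575 = 1.095 / 0.46575 ≈ 2.351.

m_U = 2.351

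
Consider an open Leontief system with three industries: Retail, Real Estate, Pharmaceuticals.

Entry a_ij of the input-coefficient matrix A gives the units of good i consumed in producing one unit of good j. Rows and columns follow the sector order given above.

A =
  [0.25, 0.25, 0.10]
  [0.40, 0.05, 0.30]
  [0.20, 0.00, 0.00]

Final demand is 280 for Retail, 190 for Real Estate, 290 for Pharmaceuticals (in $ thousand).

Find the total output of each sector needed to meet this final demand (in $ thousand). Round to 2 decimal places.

I − A =
  [   0.75    -0.25    -0.10]
  [  -0.40     0.95    -0.30]
  [  -0.20     0.00     1.00]
Cofactors of I−A, C_ij = (−1)^(i+j)·(minor ij) (rows/columns in the sector order above):
  C_11 = (0.95)(1.00) − (-0.30)(0.00) = 0.9500
  C_12 = −[(-0.40)(1.00) − (-0.30)(-0.20)] = 0.4600
  C_13 = (-0.40)(0.00) − (0.95)(-0.20) = 0.1900
  C_21 = −[(-0.25)(1.00) − (-0.10)(0.00)] = 0.2500
  C_22 = (0.75)(1.00) − (-0.10)(-0.20) = 0.7300
  C_23 = −[(0.75)(0.00) − (-0.25)(-0.20)] = 0.0500
  C_31 = (-0.25)(-0.30) − (-0.10)(0.95) = 0.1700
  C_32 = −[(0.75)(-0.30) − (-0.10)(-0.40)] = 0.2650
  C_33 = (0.75)(0.95) − (-0.25)(-0.40) = 0.6125
det(I−A) = Σ_j (I−A)_1j·C_1j = (0.75)(0.9500) + (-0.25)(0.4600) + (-0.10)(0.1900) = 0.5785
adj(I−A) = Cᵀ =
  [ 0.9500   0.2500   0.1700]
  [ 0.4600   0.7300   0.2650]
  [ 0.1900   0.0500   0.6125]
(I − A)⁻¹ = adj(I−A) / det(I−A) ≈
  [   1.6422     0.4322     0.2939]
  [   0.7952     1.2619     0.4581]
  [   0.3284     0.0864     1.0588]
x = (I − A)⁻¹ d = adj(I−A)·d / det(I−A), with det(I−A) = 0.5785:
  x_1 = (0.9500·280 + 0.2500·190 + 0.1700·290) / 0.5785 = 362.80 / 0.5785 ≈ 627.14
  x_2 = (0.4600·280 + 0.7300·190 + 0.2650·290) / 0.5785 = 344.35 / 0.5785 ≈ 595.25
  x_3 = (0.1900·280 + 0.0500·190 + 0.6125·290) / 0.5785 = 240.325 / 0.5785 ≈ 415.43

x_1 = 627.14, x_2 = 595.25, x_3 = 415.43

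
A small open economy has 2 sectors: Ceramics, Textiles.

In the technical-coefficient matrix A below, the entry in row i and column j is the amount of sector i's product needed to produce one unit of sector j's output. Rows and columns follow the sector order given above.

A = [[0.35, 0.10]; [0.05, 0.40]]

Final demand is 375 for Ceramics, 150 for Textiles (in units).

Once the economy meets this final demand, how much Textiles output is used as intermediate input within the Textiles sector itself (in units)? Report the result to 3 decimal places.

z_22 = 120.779

I − A =
  [   0.65    -0.10]
  [  -0.05     0.60]
det(I−A) = (0.65)(0.60) − (-0.10)(-0.05) = 0.3850
adj(I−A) = [[0.60, 0.10], [0.05, 0.65]]
(I − A)⁻¹ = adj(I−A) / det(I−A) ≈
  [   1.5584     0.2597]
  [   0.1299     1.6883]
First solve x = (I − A)⁻¹ d = adj(I−A)·d / det(I−A); in particular x_2 = (0.05·375 + 0.65·150) / 0.3850 = 116.25 / 0.3850 ≈ 301.94805.
Intermediate flow from 2 to 2: z_22 = a_22 · x_2 = 0.40 × 116.25 / 0.3850 = 46.50 / 0.3850 ≈ 120.779.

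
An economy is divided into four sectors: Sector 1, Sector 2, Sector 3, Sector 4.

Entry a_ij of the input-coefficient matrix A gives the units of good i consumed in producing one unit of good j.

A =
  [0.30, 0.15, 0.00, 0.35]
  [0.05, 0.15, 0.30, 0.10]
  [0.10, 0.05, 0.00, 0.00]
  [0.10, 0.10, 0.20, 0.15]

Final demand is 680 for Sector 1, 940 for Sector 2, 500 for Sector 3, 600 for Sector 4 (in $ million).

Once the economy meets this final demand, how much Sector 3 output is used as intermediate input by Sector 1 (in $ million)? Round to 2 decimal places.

I − A =
  [   0.70    -0.15     0.00    -0.35]
  [  -0.05     0.85    -0.30    -0.10]
  [  -0.10    -0.05     1.00     0.00]
  [  -0.10    -0.10    -0.20     0.85]
Compute the cofactors C_ij = (−1)^(i+j)·(3×3 minor ij) of I−A; the adjugate is their transpose:
adj(I−A) = Cᵀ =
  [ 0.698750   0.166000   0.111250   0.307250]
  [ 0.080000   0.553000   0.185500   0.098000]
  [ 0.073875   0.044250   0.459375   0.035625]
  [ 0.109000   0.095000   0.143000   0.572500]
det(I−A) = Σ_j (I−A)_1j·C_1j = (0.70)(0.698750) + (-0.15)(0.080000) + (0.00)(0.073875) + (-0.35)(0.109000) = 0.438975
(I − A)⁻¹ = adj(I−A) / det(I−A) ≈
  [   1.5918     0.3782     0.2534     0.6999]
  [   0.1822     1.2598     0.4226     0.2232]
  [   0.1683     0.1008     1.0465     0.0812]
  [   0.2483     0.2164     0.3258     1.3042]
First solve x = (I − A)⁻¹ d = adj(I−A)·d / det(I−A); in particular x_1 = (0.698750·680 + 0.166000·940 + 0.111250·500 + 0.307250·600) / 0.438975 = 871.165 / 0.438975 ≈ 1984.5435.
Intermediate flow from 3 to 1: z_31 = a_31 · x_1 = 0.10 × 871.165 / 0.438975 = 87.1165 / 0.438975 ≈ 198.45.

z_31 = 198.45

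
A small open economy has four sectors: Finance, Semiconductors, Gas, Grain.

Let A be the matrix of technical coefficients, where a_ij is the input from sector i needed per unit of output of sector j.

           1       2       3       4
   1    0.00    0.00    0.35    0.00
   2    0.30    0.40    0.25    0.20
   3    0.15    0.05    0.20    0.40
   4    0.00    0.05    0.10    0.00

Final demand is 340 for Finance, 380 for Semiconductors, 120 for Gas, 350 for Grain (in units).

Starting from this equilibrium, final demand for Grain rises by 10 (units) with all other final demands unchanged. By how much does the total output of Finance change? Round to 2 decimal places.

Δx_1 = 2.24

I − A =
  [   1.00     0.00    -0.35     0.00]
  [  -0.30     0.60    -0.25    -0.20]
  [  -0.15    -0.05     0.80    -0.40]
  [   0.00    -0.05    -0.10     1.00]
Compute the cofactors C_ij = (−1)^(i+j)·(3×3 minor ij) of I−A; the adjugate is their transpose:
adj(I−A) = Cᵀ =
  [ 0.429500   0.024500   0.206500   0.087500]
  [ 0.268500   0.707500   0.375000   0.291500]
  [ 0.109500   0.070000   0.590000   0.250000]
  [ 0.024375   0.042375   0.077750   0.430750]
det(I−A) = Σ_j (I−A)_1j·C_1j = (1.00)(0.429500) + (0.00)(0.268500) + (-0.35)(0.109500) + (0.00)(0.024375) = 0.391175
(I − A)⁻¹ = adj(I−A) / det(I−A) ≈
  [   1.0980     0.0626     0.5279     0.2237]
  [   0.6864     1.8087     0.9587     0.7452]
  [   0.2799     0.1789     1.5083     0.6391]
  [   0.0623     0.1083     0.1988     1.1012]
Δx = (I − A)⁻¹ Δd with Δd having +10 in the Grain component and 0 elsewhere.
So Δx_1 = L_14 · (+10), where L_14 = adj(I−A)_14 / det(I−A) = 0.087500 / 0.391175.
Δx_1 = 0.087500 × (+10) / 0.391175 = 0.875 / 0.391175 ≈ 2.24.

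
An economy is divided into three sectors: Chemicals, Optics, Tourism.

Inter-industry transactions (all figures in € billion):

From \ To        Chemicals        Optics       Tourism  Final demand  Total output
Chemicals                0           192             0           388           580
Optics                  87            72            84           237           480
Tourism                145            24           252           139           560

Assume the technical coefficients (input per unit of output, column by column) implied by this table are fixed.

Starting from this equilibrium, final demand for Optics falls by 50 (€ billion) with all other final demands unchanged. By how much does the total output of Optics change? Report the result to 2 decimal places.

Δx_2 = -66.75

Technical coefficients a_ij = z_ij / X_j:
  a_11 = 0/580 = 0.00, a_21 = 87/580 = 0.15, a_31 = 145/580 = 0.25
  a_12 = 192/480 = 0.40, a_22 = 72/480 = 0.15, a_32 = 24/480 = 0.05
  a_13 = 0/560 = 0.00, a_23 = 84/560 = 0.15, a_33 = 252/560 = 0.45
I − A =
  [   1.00    -0.40     0.00]
  [  -0.15     0.85    -0.15]
  [  -0.25    -0.05     0.55]
Cofactors of I−A, C_ij = (−1)^(i+j)·(minor ij) (rows/columns in the sector order above):
  C_11 = (0.85)(0.55) − (-0.15)(-0.05) = 0.4600
  C_12 = −[(-0.15)(0.55) − (-0.15)(-0.25)] = 0.1200
  C_13 = (-0.15)(-0.05) − (0.85)(-0.25) = 0.2200
  C_21 = −[(-0.40)(0.55) − (0.00)(-0.05)] = 0.2200
  C_22 = (1.00)(0.55) − (0.00)(-0.25) = 0.5500
  C_23 = −[(1.00)(-0.05) − (-0.40)(-0.25)] = 0.1500
  C_31 = (-0.40)(-0.15) − (0.00)(0.85) = 0.0600
  C_32 = −[(1.00)(-0.15) − (0.00)(-0.15)] = 0.1500
  C_33 = (1.00)(0.85) − (-0.40)(-0.15) = 0.7900
det(I−A) = Σ_j (I−A)_1j·C_1j = (1.00)(0.4600) + (-0.40)(0.1200) + (0.00)(0.2200) = 0.4120
adj(I−A) = Cᵀ =
  [ 0.4600   0.2200   0.0600]
  [ 0.1200   0.5500   0.1500]
  [ 0.2200   0.1500   0.7900]
(I − A)⁻¹ = adj(I−A) / det(I−A) ≈
  [   1.1165     0.5340     0.1456]
  [   0.2913     1.3350     0.3641]
  [   0.5340     0.3641     1.9175]
Δx = (I − A)⁻¹ Δd with Δd having -50 in the Optics component and 0 elsewhere.
So Δx_2 = L_22 · (-50), where L_22 = adj(I−A)_22 / det(I−A) = 0.5500 / 0.4120.
Δx_2 = 0.5500 × (-50) / 0.4120 = -27.50 / 0.4120 ≈ -66.75.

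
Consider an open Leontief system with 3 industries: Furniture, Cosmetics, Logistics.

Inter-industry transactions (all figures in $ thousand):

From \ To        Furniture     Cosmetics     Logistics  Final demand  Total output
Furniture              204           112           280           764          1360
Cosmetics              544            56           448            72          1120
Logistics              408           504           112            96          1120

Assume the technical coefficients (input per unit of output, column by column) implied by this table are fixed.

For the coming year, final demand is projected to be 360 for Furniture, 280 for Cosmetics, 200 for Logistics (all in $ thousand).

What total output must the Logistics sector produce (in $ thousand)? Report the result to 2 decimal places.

x_L = 1065.69

Technical coefficients a_ij = z_ij / X_j:
  a_FF = 204/1360 = 0.15, a_CF = 544/1360 = 0.40, a_LF = 408/1360 = 0.30
  a_FC = 112/1120 = 0.10, a_CC = 56/1120 = 0.05, a_LC = 504/1120 = 0.45
  a_FL = 280/1120 = 0.25, a_CL = 448/1120 = 0.40, a_LL = 112/1120 = 0.10
I − A =
  [   0.85    -0.10    -0.25]
  [  -0.40     0.95    -0.40]
  [  -0.30    -0.45     0.90]
Cofactors of I−A, C_ij = (−1)^(i+j)·(minor ij) (rows/columns in the sector order above):
  C_11 = (0.95)(0.90) − (-0.40)(-0.45) = 0.6750
  C_12 = −[(-0.40)(0.90) − (-0.40)(-0.30)] = 0.4800
  C_13 = (-0.40)(-0.45) − (0.95)(-0.30) = 0.4650
  C_21 = −[(-0.10)(0.90) − (-0.25)(-0.45)] = 0.2025
  C_22 = (0.85)(0.90) − (-0.25)(-0.30) = 0.6900
  C_23 = −[(0.85)(-0.45) − (-0.10)(-0.30)] = 0.4125
  C_31 = (-0.10)(-0.40) − (-0.25)(0.95) = 0.2775
  C_32 = −[(0.85)(-0.40) − (-0.25)(-0.40)] = 0.4400
  C_33 = (0.85)(0.95) − (-0.10)(-0.40) = 0.7675
det(I−A) = Σ_j (I−A)_1j·C_1j = (0.85)(0.6750) + (-0.10)(0.4800) + (-0.25)(0.4650) = 0.4095
adj(I−A) = Cᵀ =
  [ 0.6750   0.2025   0.2775]
  [ 0.4800   0.6900   0.4400]
  [ 0.4650   0.4125   0.7675]
(I − A)⁻¹ = adj(I−A) / det(I−A) ≈
  [   1.6484     0.4945     0.6777]
  [   1.1722     1.6850     1.0745]
  [   1.1355     1.0073     1.8742]
x = (I − A)⁻¹ d = adj(I−A)·d / det(I−A), with det(I−A) = 0.4095:
  x_F = (0.6750·360 + 0.2025·280 + 0.2775·200) / 0.4095 = 355.20 / 0.4095 ≈ 867.40
  x_C = (0.4800·360 + 0.6900·280 + 0.4400·200) / 0.4095 = 454.00 / 0.4095 ≈ 1108.67
  x_L = (0.4650·360 + 0.4125·280 + 0.7675·200) / 0.4095 = 436.40 / 0.4095 ≈ 1065.69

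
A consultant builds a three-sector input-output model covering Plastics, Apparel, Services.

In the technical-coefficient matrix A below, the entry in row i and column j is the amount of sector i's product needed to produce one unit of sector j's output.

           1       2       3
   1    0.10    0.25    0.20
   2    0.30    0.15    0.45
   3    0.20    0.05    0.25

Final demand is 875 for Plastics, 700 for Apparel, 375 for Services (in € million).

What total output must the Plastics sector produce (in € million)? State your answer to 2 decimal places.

x_1 = 1787.12

I − A =
  [   0.90    -0.25    -0.20]
  [  -0.30     0.85    -0.45]
  [  -0.20    -0.05     0.75]
Cofactors of I−A, C_ij = (−1)^(i+j)·(minor ij) (rows/columns in the sector order above):
  C_11 = (0.85)(0.75) − (-0.45)(-0.05) = 0.6150
  C_12 = −[(-0.30)(0.75) − (-0.45)(-0.20)] = 0.3150
  C_13 = (-0.30)(-0.05) − (0.85)(-0.20) = 0.1850
  C_21 = −[(-0.25)(0.75) − (-0.20)(-0.05)] = 0.1975
  C_22 = (0.90)(0.75) − (-0.20)(-0.20) = 0.6350
  C_23 = −[(0.90)(-0.05) − (-0.25)(-0.20)] = 0.0950
  C_31 = (-0.25)(-0.45) − (-0.20)(0.85) = 0.2825
  C_32 = −[(0.90)(-0.45) − (-0.20)(-0.30)] = 0.4650
  C_33 = (0.90)(0.85) − (-0.25)(-0.30) = 0.6900
det(I−A) = Σ_j (I−A)_1j·C_1j = (0.90)(0.6150) + (-0.25)(0.3150) + (-0.20)(0.1850) = 0.43775
adj(I−A) = Cᵀ =
  [ 0.6150   0.1975   0.2825]
  [ 0.3150   0.6350   0.4650]
  [ 0.1850   0.0950   0.6900]
(I − A)⁻¹ = adj(I−A) / det(I−A) ≈
  [   1.4049     0.4512     0.6453]
  [   0.7196     1.4506     1.0623]
  [   0.4226     0.2170     1.5762]
x = (I − A)⁻¹ d = adj(I−A)·d / det(I−A), with det(I−A) = 0.43775:
  x_1 = (0.6150·875 + 0.1975·700 + 0.2825·375) / 0.43775 = 782.3125 / 0.43775 ≈ 1787.12
  x_2 = (0.3150·875 + 0.6350·700 + 0.4650·375) / 0.43775 = 894.50 / 0.43775 ≈ 2043.40
  x_3 = (0.1850·875 + 0.0950·700 + 0.6900·375) / 0.43775 = 487.125 / 0.43775 ≈ 1112.79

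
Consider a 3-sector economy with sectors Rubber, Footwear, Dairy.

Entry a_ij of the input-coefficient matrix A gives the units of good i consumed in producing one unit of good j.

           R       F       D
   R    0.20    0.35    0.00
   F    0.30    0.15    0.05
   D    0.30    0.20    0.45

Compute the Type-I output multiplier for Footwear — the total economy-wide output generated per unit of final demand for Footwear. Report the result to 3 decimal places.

I − A =
  [   0.80    -0.35     0.00]
  [  -0.30     0.85    -0.05]
  [  -0.30    -0.20     0.55]
Cofactors of I−A, C_ij = (−1)^(i+j)·(minor ij) (rows/columns in the sector order above):
  C_11 = (0.85)(0.55) − (-0.05)(-0.20) = 0.4575
  C_12 = −[(-0.30)(0.55) − (-0.05)(-0.30)] = 0.1800
  C_13 = (-0.30)(-0.20) − (0.85)(-0.30) = 0.3150
  C_21 = −[(-0.35)(0.55) − (0.00)(-0.20)] = 0.1925
  C_22 = (0.80)(0.55) − (0.00)(-0.30) = 0.4400
  C_23 = −[(0.80)(-0.20) − (-0.35)(-0.30)] = 0.2650
  C_31 = (-0.35)(-0.05) − (0.00)(0.85) = 0.0175
  C_32 = −[(0.80)(-0.05) − (0.00)(-0.30)] = 0.0400
  C_33 = (0.80)(0.85) − (-0.35)(-0.30) = 0.5750
det(I−A) = Σ_j (I−A)_1j·C_1j = (0.80)(0.4575) + (-0.35)(0.1800) + (0.00)(0.3150) = 0.3030
adj(I−A) = Cᵀ =
  [ 0.4575   0.1925   0.0175]
  [ 0.1800   0.4400   0.0400]
  [ 0.3150   0.2650   0.5750]
(I − A)⁻¹ = adj(I−A) / det(I−A) ≈
  [   1.5099     0.6353     0.0578]
  [   0.5941     1.4521     0.1320]
  [   1.0396     0.8746     1.8977]
The output multiplier for sector j is the column-j sum of the Leontief inverse (I − A)⁻¹ = adj(I−A) / det(I−A).
Column F of adj(I−A): (0.1925, 0.4400, 0.2650); det(I−A) = 0.3030.
m_F = (0.1925 + 0.4400 + 0.2650) / 0.3030 = 0.8975 / 0.3030 ≈ 2.962.

m_F = 2.962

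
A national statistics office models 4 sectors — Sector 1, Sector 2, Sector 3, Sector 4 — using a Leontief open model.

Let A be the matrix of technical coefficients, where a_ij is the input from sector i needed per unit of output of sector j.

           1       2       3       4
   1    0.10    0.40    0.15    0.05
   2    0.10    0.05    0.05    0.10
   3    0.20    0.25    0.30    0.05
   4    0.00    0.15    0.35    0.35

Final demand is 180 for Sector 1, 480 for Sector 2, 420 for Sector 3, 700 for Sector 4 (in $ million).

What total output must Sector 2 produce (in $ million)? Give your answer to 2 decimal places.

x_2 = 881.51

I − A =
  [   0.90    -0.40    -0.15    -0.05]
  [  -0.10     0.95    -0.05    -0.10]
  [  -0.20    -0.25     0.70    -0.05]
  [   0.00    -0.15    -0.35     0.65]
Compute the cofactors C_ij = (−1)^(i+j)·(3×3 minor ij) of I−A; the adjugate is their transpose:
adj(I−A) = Cᵀ =
  [ 0.387875   0.210125   0.134375   0.072500]
  [ 0.057250   0.370750   0.072250   0.067000]
  [ 0.137500   0.206500   0.515500   0.082000]
  [ 0.087250   0.196750   0.294250   0.523000]
det(I−A) = Σ_j (I−A)_1j·C_1j = (0.90)(0.387875) + (-0.40)(0.057250) + (-0.15)(0.137500) + (-0.05)(0.087250) = 0.3012
(I − A)⁻¹ = adj(I−A) / det(I−A) ≈
  [   1.2878     0.6976     0.4461     0.2407]
  [   0.1901     1.2309     0.2399     0.2224]
  [   0.4565     0.6856     1.7115     0.2722]
  [   0.2897     0.6532     0.9769     1.7364]
x = (I − A)⁻¹ d = adj(I−A)·d / det(I−A), with det(I−A) = 0.3012:
  x_1 = (0.387875·180 + 0.210125·480 + 0.134375·420 + 0.072500·700) / 0.3012 = 277.865 / 0.3012 ≈ 922.53
  x_2 = (0.057250·180 + 0.370750·480 + 0.072250·420 + 0.067000·700) / 0.3012 = 265.51 / 0.3012 ≈ 881.51
  x_3 = (0.137500·180 + 0.206500·480 + 0.515500·420 + 0.082000·700) / 0.3012 = 397.78 / 0.3012 ≈ 1320.65
  x_4 = (0.087250·180 + 0.196750·480 + 0.294250·420 + 0.523000·700) / 0.3012 = 599.83 / 0.3012 ≈ 1991.47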